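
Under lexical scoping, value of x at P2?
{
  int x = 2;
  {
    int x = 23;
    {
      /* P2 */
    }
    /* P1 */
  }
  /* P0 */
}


P2's block does not declare x; resolves to the enclosing declaration at depth 1
x = 23


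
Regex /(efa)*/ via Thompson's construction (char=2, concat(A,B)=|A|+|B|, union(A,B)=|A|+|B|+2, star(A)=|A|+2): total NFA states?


Syntax tree has 3 char leaf(s), 0 union(s), 1 star(s)
chars contribute 3×2 = 6; each union adds +2; each star adds +2
Total: 6 + 0 + 2 = 8 states


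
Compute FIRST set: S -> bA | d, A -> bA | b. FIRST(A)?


Per alternative of A: FIRST(bA) = {b}; FIRST(b) = {b}
FIRST(A) = {b}


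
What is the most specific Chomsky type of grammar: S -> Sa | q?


Left-linear: every RHS is a terminal or one nonterminal followed by a terminal
Classification: Type 3 (Regular)


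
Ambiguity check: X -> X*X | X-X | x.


'x*x-x' has two parse trees (no precedence encoded between * and -)
Ambiguous


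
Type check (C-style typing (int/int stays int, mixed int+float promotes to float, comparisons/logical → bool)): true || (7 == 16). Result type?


Operand types: bool || bool
Rule: logical operators take bool operands and yield bool
Result type: bool


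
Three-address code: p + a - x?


Break into single-operator statements:
t1 = p + a
t2 = t1 - x


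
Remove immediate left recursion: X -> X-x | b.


Left-recursive alternatives: X-x; non-recursive: b
Introduce X': X -> bX', X' -> -xX' | ε


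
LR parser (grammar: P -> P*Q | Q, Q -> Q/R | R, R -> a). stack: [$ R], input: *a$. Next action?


'R' (not preceded by Q/) is the handle for Q -> R
Action: reduce (Q -> R)


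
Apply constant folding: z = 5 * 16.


5 * 16 = 80 at compile time
Optimized: z = 80


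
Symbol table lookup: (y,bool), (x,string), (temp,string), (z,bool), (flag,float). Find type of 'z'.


Lookup 'z' → type bool


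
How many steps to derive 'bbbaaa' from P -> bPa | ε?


Derivation: P => bPa => bbPaa => bbbPaaa => bbbaaa
Steps: 4


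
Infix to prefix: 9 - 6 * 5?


'*' binds tighter: tree is (- 9 (* 6 5))
Prefix: - 9 * 6 5


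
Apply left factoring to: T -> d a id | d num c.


Common prefix: 'd'
Factored: T -> d T', T' -> a id | num c


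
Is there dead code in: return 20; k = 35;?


statement follows a return and is unreachable
Dead: 'k = 35'


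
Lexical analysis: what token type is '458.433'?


Pattern: digits with a decimal point
Type: FLOAT_LITERAL


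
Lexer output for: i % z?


Scan left to right, longest-match per lexeme
Tokens: ID(i), OP(%), ID(z)


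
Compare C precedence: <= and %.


'%' is multiplicative (level 10); '<=' is relational (level 7)
Higher level binds tighter
'%' has higher precedence than '<='


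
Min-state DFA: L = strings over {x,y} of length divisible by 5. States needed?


Track length mod 5: states 0..4, accept at 0
Minimal DFA: 5 states


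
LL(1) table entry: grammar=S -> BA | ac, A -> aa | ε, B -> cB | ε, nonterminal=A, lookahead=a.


For [A, a]: 'a' ∈ FIRST(aa)
Entry: A -> aa


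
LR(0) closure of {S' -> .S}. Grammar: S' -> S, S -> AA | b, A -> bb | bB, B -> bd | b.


Start: S' -> .S
For each item with dot before a nonterminal B, add B -> .γ for every B-production
Closure: [S' -> .S, S -> .AA, S -> .b, A -> .bb, A -> .bB]


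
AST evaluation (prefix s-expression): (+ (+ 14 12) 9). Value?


Evaluate inner: (+ 14 12) = 26
Evaluate root: (+ 26 9) = 35
Result: 35


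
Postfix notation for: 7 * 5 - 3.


Left to right (same or higher precedence on left)
Postfix: 7 5 * 3 -


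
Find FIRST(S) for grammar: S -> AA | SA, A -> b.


Per alternative of S: FIRST(AA) = {b}; FIRST(SA) = {b}
FIRST(S) = {b}


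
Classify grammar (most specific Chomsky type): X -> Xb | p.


Left-linear: every RHS is a terminal or one nonterminal followed by a terminal
Classification: Type 3 (Regular)


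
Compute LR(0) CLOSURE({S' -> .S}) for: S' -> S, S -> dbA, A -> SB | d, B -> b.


Start: S' -> .S
For each item with dot before a nonterminal B, add B -> .γ for every B-production
Closure: [S' -> .S, S -> .dbA]


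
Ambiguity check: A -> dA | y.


right-linear, alternatives start with distinct terminals 'd' vs 'y': unique leftmost derivation
Unambiguous


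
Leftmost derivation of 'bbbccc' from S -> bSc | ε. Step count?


Derivation: S => bSc => bbScc => bbbSccc => bbbccc
Steps: 4


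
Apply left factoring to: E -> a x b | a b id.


Common prefix: 'a'
Factored: E -> a E', E' -> x b | b id


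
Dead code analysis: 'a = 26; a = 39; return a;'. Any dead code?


first assignment to a is overwritten before any read
Dead: 'a = 26'


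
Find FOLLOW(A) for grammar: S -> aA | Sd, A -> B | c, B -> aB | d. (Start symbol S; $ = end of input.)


$ ∈ FOLLOW(S). For each A -> αBβ: add FIRST(β)\{ε} to FOLLOW(B); if β nullable, add FOLLOW(A).
FOLLOW(A) = {$, d}


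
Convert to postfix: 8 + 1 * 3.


* has higher precedence, evaluate 1*3 first
Postfix: 8 1 3 * +


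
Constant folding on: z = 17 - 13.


17 - 13 = 4 at compile time
Optimized: z = 4


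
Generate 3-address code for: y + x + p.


Break into single-operator statements:
t1 = y + x
t2 = t1 + p


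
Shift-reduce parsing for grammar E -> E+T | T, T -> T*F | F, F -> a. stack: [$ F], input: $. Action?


'F' (not preceded by T*) is the handle for T -> F
Action: reduce (T -> F)


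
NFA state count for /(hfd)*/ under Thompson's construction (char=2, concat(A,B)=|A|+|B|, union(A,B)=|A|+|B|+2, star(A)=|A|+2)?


Syntax tree has 3 char leaf(s), 0 union(s), 1 star(s)
chars contribute 3×2 = 6; each union adds +2; each star adds +2
Total: 6 + 0 + 2 = 8 states


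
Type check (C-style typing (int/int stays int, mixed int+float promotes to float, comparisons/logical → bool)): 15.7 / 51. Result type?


Operand types: float / int
Rule: mixed int/float promotes to float; int/int stays int
Result type: float


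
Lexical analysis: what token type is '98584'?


Pattern: digits only
Type: INTEGER_LITERAL


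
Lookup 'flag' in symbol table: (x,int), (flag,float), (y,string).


Lookup 'flag' → type float


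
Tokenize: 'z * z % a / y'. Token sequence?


Scan left to right, longest-match per lexeme
Tokens: ID(z), OP(*), ID(z), OP(%), ID(a), OP(/), ID(y)


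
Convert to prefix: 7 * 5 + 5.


left-to-right (same/higher precedence on left): tree is (+ (* 7 5) 5)
Prefix: + * 7 5 5


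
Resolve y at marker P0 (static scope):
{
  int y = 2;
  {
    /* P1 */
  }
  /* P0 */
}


y declared in the same block as P0
y = 2


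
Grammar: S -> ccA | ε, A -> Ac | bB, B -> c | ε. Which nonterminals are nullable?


A nonterminal is nullable iff some alternative derives ε (directly, or every symbol in it is nullable)
Nullable: {B, S}


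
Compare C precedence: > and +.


'+' is additive (level 9); '>' is relational (level 7)
Higher level binds tighter
'+' has higher precedence than '>'


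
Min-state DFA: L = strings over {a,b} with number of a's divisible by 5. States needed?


Track (count of a) mod 5: states 0..4, accept at 0
Minimal DFA: 5 states


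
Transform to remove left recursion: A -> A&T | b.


Left-recursive alternatives: A&T; non-recursive: b
Introduce A': A -> bA', A' -> &TA' | ε


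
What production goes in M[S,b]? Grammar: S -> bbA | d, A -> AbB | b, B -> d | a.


For [S, b]: 'b' ∈ FIRST(bbA)
Entry: S -> bbA


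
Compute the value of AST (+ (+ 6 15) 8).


Evaluate inner: (+ 6 15) = 21
Evaluate root: (+ 21 8) = 29
Result: 29


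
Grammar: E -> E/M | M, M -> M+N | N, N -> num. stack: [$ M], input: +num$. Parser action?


shift '+' to continue M -> M+N
Action: shift


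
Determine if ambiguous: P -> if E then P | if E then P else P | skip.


dangling else: 'if E then if E then skip else skip' parses two ways
Ambiguous


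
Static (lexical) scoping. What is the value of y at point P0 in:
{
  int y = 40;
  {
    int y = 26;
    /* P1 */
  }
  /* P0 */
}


y declared in the same block as P0
y = 40


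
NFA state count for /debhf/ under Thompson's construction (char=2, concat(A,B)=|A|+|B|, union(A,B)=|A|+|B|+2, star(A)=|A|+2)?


Syntax tree has 5 char leaf(s), 0 union(s), 0 star(s)
chars contribute 5×2 = 10; each union adds +2; each star adds +2
Total: 10 + 0 + 0 = 10 states


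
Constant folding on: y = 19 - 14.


19 - 14 = 5 at compile time
Optimized: y = 5


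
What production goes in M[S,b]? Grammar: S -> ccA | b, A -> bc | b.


For [S, b]: 'b' ∈ FIRST(b)
Entry: S -> b


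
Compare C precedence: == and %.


'%' is multiplicative (level 10); '==' is equality (level 6)
Higher level binds tighter
'%' has higher precedence than '=='


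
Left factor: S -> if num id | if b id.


Common prefix: 'if'
Factored: S -> if S', S' -> num id | b id


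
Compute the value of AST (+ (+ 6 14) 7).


Evaluate inner: (+ 6 14) = 20
Evaluate root: (+ 20 7) = 27
Result: 27


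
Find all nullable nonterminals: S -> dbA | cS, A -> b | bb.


A nonterminal is nullable iff some alternative derives ε (directly, or every symbol in it is nullable)
Nullable: {}


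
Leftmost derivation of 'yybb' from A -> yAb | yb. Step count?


Derivation: A => yAb => yybb
Steps: 2


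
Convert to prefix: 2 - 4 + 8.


left-to-right (same/higher precedence on left): tree is (+ (- 2 4) 8)
Prefix: + - 2 4 8


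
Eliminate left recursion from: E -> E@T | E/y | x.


Left-recursive alternatives: E@T, E/y; non-recursive: x
Introduce E': E -> xE', E' -> @TE' | /yE' | ε


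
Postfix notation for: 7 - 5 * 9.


* has higher precedence, evaluate 5*9 first
Postfix: 7 5 9 * -


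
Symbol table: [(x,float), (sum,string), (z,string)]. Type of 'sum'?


Lookup 'sum' → type string


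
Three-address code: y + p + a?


Break into single-operator statements:
t1 = y + p
t2 = t1 + a


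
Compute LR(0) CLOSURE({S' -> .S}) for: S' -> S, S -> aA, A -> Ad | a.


Start: S' -> .S
For each item with dot before a nonterminal B, add B -> .γ for every B-production
Closure: [S' -> .S, S -> .aA]


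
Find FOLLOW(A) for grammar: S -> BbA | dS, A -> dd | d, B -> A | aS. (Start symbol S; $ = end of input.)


$ ∈ FOLLOW(S). For each A -> αBβ: add FIRST(β)\{ε} to FOLLOW(B); if β nullable, add FOLLOW(A).
FOLLOW(A) = {$, b}


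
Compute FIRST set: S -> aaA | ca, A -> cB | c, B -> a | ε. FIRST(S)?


Per alternative of S: FIRST(aaA) = {a}; FIRST(ca) = {c}
FIRST(S) = {a, c}


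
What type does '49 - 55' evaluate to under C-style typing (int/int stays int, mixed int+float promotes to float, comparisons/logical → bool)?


Operand types: int - int
Rule: mixed int/float promotes to float; int/int stays int
Result type: int


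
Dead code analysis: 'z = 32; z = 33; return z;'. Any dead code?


first assignment to z is overwritten before any read
Dead: 'z = 32'


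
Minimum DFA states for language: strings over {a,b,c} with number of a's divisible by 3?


Track (count of a) mod 3: states 0..2, accept at 0
Minimal DFA: 3 states


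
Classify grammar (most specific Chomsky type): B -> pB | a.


Right-linear: every RHS is a terminal or a terminal followed by one nonterminal
Classification: Type 3 (Regular)


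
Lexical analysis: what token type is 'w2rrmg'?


Pattern: letter/underscore followed by alphanumerics, not a keyword
Type: IDENTIFIER


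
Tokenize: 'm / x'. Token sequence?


Scan left to right, longest-match per lexeme
Tokens: ID(m), OP(/), ID(x)


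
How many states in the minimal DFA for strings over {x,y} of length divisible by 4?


Track length mod 4: states 0..3, accept at 0
Minimal DFA: 4 states


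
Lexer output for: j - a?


Scan left to right, longest-match per lexeme
Tokens: ID(j), OP(-), ID(a)


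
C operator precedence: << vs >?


'<<' is shift (level 8); '>' is relational (level 7)
Higher level binds tighter
'<<' has higher precedence than '>'


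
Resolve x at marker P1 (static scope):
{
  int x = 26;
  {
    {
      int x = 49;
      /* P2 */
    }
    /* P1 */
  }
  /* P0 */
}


P1's block does not declare x; resolves to the enclosing declaration at depth 0
x = 26


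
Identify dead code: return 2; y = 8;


statement follows a return and is unreachable
Dead: 'y = 8'


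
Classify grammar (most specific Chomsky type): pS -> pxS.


LHS has context (more than one symbol) and |LHS| ≤ |RHS|
Classification: Type 1 (Context-Sensitive)


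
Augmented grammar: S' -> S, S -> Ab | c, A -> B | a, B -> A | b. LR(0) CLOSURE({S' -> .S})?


Start: S' -> .S
For each item with dot before a nonterminal B, add B -> .γ for every B-production
Closure: [S' -> .S, S -> .Ab, S -> .c, A -> .B, A -> .a, B -> .A, B -> .b]


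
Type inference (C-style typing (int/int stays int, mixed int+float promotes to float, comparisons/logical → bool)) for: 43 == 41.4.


Operand types: int == float
Rule: comparison yields bool
Result type: bool


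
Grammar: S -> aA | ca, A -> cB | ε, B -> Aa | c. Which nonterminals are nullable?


A nonterminal is nullable iff some alternative derives ε (directly, or every symbol in it is nullable)
Nullable: {A}


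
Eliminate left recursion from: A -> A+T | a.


Left-recursive alternatives: A+T; non-recursive: a
Introduce A': A -> aA', A' -> +TA' | ε


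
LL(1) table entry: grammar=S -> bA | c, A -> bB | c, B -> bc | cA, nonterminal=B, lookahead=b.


For [B, b]: 'b' ∈ FIRST(bc)
Entry: B -> bc


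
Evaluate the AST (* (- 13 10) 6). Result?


Evaluate inner: (- 13 10) = 3
Evaluate root: (* 3 6) = 18
Result: 18


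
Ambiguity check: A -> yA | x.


right-linear, alternatives start with distinct terminals 'y' vs 'x': unique leftmost derivation
Unambiguous


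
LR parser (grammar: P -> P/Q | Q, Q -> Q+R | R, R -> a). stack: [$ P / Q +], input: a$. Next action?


no handle; shift 'a'
Action: shift


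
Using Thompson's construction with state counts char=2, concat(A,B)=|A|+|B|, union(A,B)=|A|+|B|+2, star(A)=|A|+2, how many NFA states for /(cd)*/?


Syntax tree has 2 char leaf(s), 0 union(s), 1 star(s)
chars contribute 2×2 = 4; each union adds +2; each star adds +2
Total: 4 + 0 + 2 = 6 states


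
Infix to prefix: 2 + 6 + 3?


left-to-right (same/higher precedence on left): tree is (+ (+ 2 6) 3)
Prefix: + + 2 6 3


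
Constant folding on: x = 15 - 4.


15 - 4 = 11 at compile time
Optimized: x = 11


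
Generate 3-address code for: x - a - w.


Break into single-operator statements:
t1 = x - a
t2 = t1 - w


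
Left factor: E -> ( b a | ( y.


Common prefix: '('
Factored: E -> ( E', E' -> b a | y


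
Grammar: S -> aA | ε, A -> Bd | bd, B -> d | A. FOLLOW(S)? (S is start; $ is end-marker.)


$ ∈ FOLLOW(S). For each A -> αBβ: add FIRST(β)\{ε} to FOLLOW(B); if β nullable, add FOLLOW(A).
FOLLOW(S) = {$}


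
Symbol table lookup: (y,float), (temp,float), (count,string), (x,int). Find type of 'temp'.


Lookup 'temp' → type float


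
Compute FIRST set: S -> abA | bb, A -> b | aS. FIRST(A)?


Per alternative of A: FIRST(b) = {b}; FIRST(aS) = {a}
FIRST(A) = {a, b}


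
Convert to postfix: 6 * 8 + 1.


Left to right (same or higher precedence on left)
Postfix: 6 8 * 1 +


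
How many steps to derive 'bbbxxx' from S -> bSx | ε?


Derivation: S => bSx => bbSxx => bbbSxxx => bbbxxx
Steps: 4


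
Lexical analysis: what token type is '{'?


Pattern: delimiter/punctuation
Type: PUNCTUATION


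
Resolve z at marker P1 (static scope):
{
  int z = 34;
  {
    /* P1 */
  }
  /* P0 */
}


P1's block does not declare z; resolves to the enclosing declaration at depth 0
z = 34


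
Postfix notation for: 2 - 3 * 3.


* has higher precedence, evaluate 3*3 first
Postfix: 2 3 3 * -


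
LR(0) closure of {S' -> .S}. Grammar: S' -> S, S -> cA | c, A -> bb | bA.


Start: S' -> .S
For each item with dot before a nonterminal B, add B -> .γ for every B-production
Closure: [S' -> .S, S -> .cA, S -> .c]


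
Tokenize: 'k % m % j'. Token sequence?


Scan left to right, longest-match per lexeme
Tokens: ID(k), OP(%), ID(m), OP(%), ID(j)


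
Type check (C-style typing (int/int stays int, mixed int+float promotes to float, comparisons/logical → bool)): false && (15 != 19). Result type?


Operand types: bool && bool
Rule: logical operators take bool operands and yield bool
Result type: bool


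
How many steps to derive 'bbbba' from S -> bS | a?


Derivation: S => bS => bbS => bbbS => bbbbS => bbbba
Steps: 5


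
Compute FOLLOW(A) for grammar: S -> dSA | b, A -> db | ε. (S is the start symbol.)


$ ∈ FOLLOW(S). For each A -> αBβ: add FIRST(β)\{ε} to FOLLOW(B); if β nullable, add FOLLOW(A).
FOLLOW(A) = {$, d}


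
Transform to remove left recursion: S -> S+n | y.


Left-recursive alternatives: S+n; non-recursive: y
Introduce S': S -> yS', S' -> +nS' | ε


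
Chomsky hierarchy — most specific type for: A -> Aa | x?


Left-linear: every RHS is a terminal or one nonterminal followed by a terminal
Classification: Type 3 (Regular)


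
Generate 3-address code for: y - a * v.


Break into single-operator statements:
t1 = a * v
t2 = y - t1


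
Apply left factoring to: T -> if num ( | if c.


Common prefix: 'if'
Factored: T -> if T', T' -> num ( | c


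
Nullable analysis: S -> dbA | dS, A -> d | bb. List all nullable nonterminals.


A nonterminal is nullable iff some alternative derives ε (directly, or every symbol in it is nullable)
Nullable: {}


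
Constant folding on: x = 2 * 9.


2 * 9 = 18 at compile time
Optimized: x = 18


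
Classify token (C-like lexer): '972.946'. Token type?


Pattern: digits with a decimal point
Type: FLOAT_LITERAL


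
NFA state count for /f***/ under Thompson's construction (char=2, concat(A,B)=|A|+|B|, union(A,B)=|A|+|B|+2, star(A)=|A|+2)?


Syntax tree has 1 char leaf(s), 0 union(s), 3 star(s)
chars contribute 1×2 = 2; each union adds +2; each star adds +2
Total: 2 + 0 + 6 = 8 states


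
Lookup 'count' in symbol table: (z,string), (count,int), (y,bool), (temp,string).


Lookup 'count' → type int


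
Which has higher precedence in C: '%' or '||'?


'%' is multiplicative (level 10); '||' is logical OR (level 1)
Higher level binds tighter
'%' has higher precedence than '||'


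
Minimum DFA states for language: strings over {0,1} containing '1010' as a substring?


KMP-style automaton: 4 progress states + 1 absorbing accept = 5
Minimal DFA: 5 states


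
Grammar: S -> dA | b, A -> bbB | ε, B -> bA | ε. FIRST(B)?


Per alternative of B: FIRST(bA) = {b}; FIRST(ε) = {ε}
FIRST(B) = {b, ε}


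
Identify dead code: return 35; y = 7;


statement follows a return and is unreachable
Dead: 'y = 7'


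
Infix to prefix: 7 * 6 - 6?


left-to-right (same/higher precedence on left): tree is (- (* 7 6) 6)
Prefix: - * 7 6 6


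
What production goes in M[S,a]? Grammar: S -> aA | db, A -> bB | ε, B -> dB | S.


For [S, a]: 'a' ∈ FIRST(aA)
Entry: S -> aA


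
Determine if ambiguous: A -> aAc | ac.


balanced a^n…c^n: each string has a unique parse
Unambiguous


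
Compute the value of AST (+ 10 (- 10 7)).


Evaluate inner: (- 10 7) = 3
Evaluate root: (+ 10 3) = 13
Result: 13


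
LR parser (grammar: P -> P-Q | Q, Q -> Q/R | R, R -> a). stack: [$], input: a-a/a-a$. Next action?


no handle on stack; shift 'a'
Action: shift


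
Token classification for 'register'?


Pattern: reserved word
Type: KEYWORD


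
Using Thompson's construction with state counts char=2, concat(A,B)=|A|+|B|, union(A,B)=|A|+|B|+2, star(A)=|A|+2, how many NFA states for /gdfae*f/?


Syntax tree has 6 char leaf(s), 0 union(s), 1 star(s)
chars contribute 6×2 = 12; each union adds +2; each star adds +2
Total: 12 + 0 + 2 = 14 states


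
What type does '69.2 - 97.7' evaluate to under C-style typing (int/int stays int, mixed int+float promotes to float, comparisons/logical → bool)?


Operand types: float - float
Rule: mixed int/float promotes to float; int/int stays int
Result type: float


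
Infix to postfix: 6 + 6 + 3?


Left to right (same or higher precedence on left)
Postfix: 6 6 + 3 +


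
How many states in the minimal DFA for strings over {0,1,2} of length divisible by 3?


Track length mod 3: states 0..2, accept at 0
Minimal DFA: 3 states


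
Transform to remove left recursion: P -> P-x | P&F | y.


Left-recursive alternatives: P-x, P&F; non-recursive: y
Introduce P': P -> yP', P' -> -xP' | &FP' | ε


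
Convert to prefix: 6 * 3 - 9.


left-to-right (same/higher precedence on left): tree is (- (* 6 3) 9)
Prefix: - * 6 3 9


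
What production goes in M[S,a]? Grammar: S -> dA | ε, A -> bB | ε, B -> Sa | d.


For [S, a]: ε is nullable and 'a' ∈ FOLLOW(S)
Entry: S -> ε


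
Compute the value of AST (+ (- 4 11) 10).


Evaluate inner: (- 4 11) = -7
Evaluate root: (+ -7 10) = 3
Result: 3


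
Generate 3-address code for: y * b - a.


Break into single-operator statements:
t1 = y * b
t2 = t1 - a


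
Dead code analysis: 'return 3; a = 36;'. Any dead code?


statement follows a return and is unreachable
Dead: 'a = 36'


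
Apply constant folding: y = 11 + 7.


11 + 7 = 18 at compile time
Optimized: y = 18


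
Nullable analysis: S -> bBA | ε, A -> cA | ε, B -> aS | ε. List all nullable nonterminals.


A nonterminal is nullable iff some alternative derives ε (directly, or every symbol in it is nullable)
Nullable: {A, B, S}


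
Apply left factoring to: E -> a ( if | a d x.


Common prefix: 'a'
Factored: E -> a E', E' -> ( if | d x


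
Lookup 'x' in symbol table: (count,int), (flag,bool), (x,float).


Lookup 'x' → type float


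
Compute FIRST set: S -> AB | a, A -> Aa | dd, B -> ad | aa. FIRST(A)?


Per alternative of A: FIRST(Aa) = {d}; FIRST(dd) = {d}
FIRST(A) = {d}


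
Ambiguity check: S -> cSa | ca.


balanced c^n…a^n: each string has a unique parse
Unambiguous


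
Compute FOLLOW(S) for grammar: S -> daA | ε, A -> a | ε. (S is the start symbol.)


$ ∈ FOLLOW(S). For each A -> αBβ: add FIRST(β)\{ε} to FOLLOW(B); if β nullable, add FOLLOW(A).
FOLLOW(S) = {$}


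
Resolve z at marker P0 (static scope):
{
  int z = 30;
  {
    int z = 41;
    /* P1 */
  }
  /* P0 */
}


z declared in the same block as P0
z = 30


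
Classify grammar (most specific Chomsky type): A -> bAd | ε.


Single nonterminal LHS, but b^n d^n is not regular
Classification: Type 2 (Context-Free)


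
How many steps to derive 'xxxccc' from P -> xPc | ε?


Derivation: P => xPc => xxPcc => xxxPccc => xxxccc
Steps: 4


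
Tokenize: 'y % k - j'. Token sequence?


Scan left to right, longest-match per lexeme
Tokens: ID(y), OP(%), ID(k), OP(-), ID(j)


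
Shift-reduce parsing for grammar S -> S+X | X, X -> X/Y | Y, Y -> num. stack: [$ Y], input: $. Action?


'Y' (not preceded by X/) is the handle for X -> Y
Action: reduce (X -> Y)


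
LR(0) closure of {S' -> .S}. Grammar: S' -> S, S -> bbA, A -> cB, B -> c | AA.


Start: S' -> .S
For each item with dot before a nonterminal B, add B -> .γ for every B-production
Closure: [S' -> .S, S -> .bbA]


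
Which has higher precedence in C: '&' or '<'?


'<' is relational (level 7); '&' is bitwise AND (level 5)
Higher level binds tighter
'<' has higher precedence than '&'


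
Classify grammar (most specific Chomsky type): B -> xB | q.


Right-linear: every RHS is a terminal or a terminal followed by one nonterminal
Classification: Type 3 (Regular)


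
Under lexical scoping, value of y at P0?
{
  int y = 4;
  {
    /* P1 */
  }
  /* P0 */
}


y declared in the same block as P0
y = 4


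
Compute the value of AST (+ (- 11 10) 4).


Evaluate inner: (- 11 10) = 1
Evaluate root: (+ 1 4) = 5
Result: 5


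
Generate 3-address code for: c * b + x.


Break into single-operator statements:
t1 = c * b
t2 = t1 + x


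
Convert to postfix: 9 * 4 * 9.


Left to right (same or higher precedence on left)
Postfix: 9 4 * 9 *


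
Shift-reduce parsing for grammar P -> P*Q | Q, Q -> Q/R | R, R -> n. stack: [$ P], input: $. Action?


start symbol P on stack, input exhausted
Action: accept


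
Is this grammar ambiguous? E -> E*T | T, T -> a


precedence layered via separate nonterminal T: deterministic
Unambiguous


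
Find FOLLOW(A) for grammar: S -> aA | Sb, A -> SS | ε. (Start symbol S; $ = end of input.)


$ ∈ FOLLOW(S). For each A -> αBβ: add FIRST(β)\{ε} to FOLLOW(B); if β nullable, add FOLLOW(A).
FOLLOW(A) = {$, a, b}


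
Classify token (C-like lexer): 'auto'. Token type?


Pattern: reserved word
Type: KEYWORD


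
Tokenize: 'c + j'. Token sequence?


Scan left to right, longest-match per lexeme
Tokens: ID(c), OP(+), ID(j)


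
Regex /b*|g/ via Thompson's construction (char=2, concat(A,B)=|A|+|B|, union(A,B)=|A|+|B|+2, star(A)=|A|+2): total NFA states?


Syntax tree has 2 char leaf(s), 1 union(s), 1 star(s)
chars contribute 2×2 = 4; each union adds +2; each star adds +2
Total: 4 + 2 + 2 = 8 states


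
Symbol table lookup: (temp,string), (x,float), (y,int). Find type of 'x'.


Lookup 'x' → type float


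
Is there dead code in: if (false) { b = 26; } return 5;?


condition is constant false, so the whole block is unreachable
Dead: 'if (false) { b = 26; }'


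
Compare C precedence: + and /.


'/' is multiplicative (level 10); '+' is additive (level 9)
Higher level binds tighter
'/' has higher precedence than '+'


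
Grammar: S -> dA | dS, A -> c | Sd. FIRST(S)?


Per alternative of S: FIRST(dA) = {d}; FIRST(dS) = {d}
FIRST(S) = {d}


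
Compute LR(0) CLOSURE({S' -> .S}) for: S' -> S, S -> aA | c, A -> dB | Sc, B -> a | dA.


Start: S' -> .S
For each item with dot before a nonterminal B, add B -> .γ for every B-production
Closure: [S' -> .S, S -> .aA, S -> .c]


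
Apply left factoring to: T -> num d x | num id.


Common prefix: 'num'
Factored: T -> num T', T' -> d x | id


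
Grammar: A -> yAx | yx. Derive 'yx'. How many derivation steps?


Derivation: A => yx
Steps: 1


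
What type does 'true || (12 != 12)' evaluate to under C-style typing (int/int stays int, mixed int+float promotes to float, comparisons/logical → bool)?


Operand types: bool || bool
Rule: logical operators take bool operands and yield bool
Result type: bool


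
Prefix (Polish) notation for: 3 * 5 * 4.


left-to-right (same/higher precedence on left): tree is (* (* 3 5) 4)
Prefix: * * 3 5 4


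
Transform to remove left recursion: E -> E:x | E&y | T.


Left-recursive alternatives: E:x, E&y; non-recursive: T
Introduce E': E -> TE', E' -> :xE' | &yE' | ε


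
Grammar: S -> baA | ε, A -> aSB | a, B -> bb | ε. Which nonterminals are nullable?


A nonterminal is nullable iff some alternative derives ε (directly, or every symbol in it is nullable)
Nullable: {B, S}


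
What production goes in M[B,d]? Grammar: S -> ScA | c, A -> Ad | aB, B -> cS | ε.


For [B, d]: ε is nullable and 'd' ∈ FOLLOW(B)
Entry: B -> ε


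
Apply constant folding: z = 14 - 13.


14 - 13 = 1 at compile time
Optimized: z = 1


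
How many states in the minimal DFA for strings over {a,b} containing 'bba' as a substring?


KMP-style automaton: 3 progress states + 1 absorbing accept = 4
Minimal DFA: 4 states


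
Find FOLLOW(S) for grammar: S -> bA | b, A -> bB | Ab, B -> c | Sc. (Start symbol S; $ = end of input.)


$ ∈ FOLLOW(S). For each A -> αBβ: add FIRST(β)\{ε} to FOLLOW(B); if β nullable, add FOLLOW(A).
FOLLOW(S) = {$, c}


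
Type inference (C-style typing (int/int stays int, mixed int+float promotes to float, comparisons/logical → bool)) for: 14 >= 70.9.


Operand types: int >= float
Rule: comparison yields bool
Result type: bool


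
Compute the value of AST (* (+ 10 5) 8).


Evaluate inner: (+ 10 5) = 15
Evaluate root: (* 15 8) = 120
Result: 120


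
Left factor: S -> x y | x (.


Common prefix: 'x'
Factored: S -> x S', S' -> y | (


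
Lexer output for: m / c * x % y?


Scan left to right, longest-match per lexeme
Tokens: ID(m), OP(/), ID(c), OP(*), ID(x), OP(%), ID(y)


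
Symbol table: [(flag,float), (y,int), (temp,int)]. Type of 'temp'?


Lookup 'temp' → type int


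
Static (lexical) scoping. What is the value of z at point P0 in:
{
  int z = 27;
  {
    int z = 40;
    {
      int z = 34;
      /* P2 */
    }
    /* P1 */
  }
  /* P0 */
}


z declared in the same block as P0
z = 27


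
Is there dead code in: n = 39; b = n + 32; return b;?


n is read by b's definition; b is returned
No dead code


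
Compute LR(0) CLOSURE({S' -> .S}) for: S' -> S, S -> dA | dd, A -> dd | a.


Start: S' -> .S
For each item with dot before a nonterminal B, add B -> .γ for every B-production
Closure: [S' -> .S, S -> .dA, S -> .dd]


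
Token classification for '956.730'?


Pattern: digits with a decimal point
Type: FLOAT_LITERAL


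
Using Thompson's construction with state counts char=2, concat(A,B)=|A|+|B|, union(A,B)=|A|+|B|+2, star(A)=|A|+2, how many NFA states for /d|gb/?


Syntax tree has 3 char leaf(s), 1 union(s), 0 star(s)
chars contribute 3×2 = 6; each union adds +2; each star adds +2
Total: 6 + 2 + 0 = 8 states


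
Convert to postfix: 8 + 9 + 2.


Left to right (same or higher precedence on left)
Postfix: 8 9 + 2 +


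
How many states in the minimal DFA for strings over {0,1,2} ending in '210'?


Track the longest suffix of input matching a prefix of '210': 4 classes (prefixes of length 0..3)
Minimal DFA: 4 states


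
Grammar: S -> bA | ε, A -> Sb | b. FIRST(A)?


Per alternative of A: FIRST(Sb) = {b}; FIRST(b) = {b}
FIRST(A) = {b}


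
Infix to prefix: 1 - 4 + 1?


left-to-right (same/higher precedence on left): tree is (+ (- 1 4) 1)
Prefix: + - 1 4 1


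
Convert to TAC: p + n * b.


Break into single-operator statements:
t1 = n * b
t2 = p + t1


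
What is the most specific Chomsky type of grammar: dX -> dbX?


LHS has context (more than one symbol) and |LHS| ≤ |RHS|
Classification: Type 1 (Context-Sensitive)


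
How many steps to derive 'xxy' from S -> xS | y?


Derivation: S => xS => xxS => xxy
Steps: 3


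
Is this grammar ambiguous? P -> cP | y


right-linear, alternatives start with distinct terminals 'c' vs 'y': unique leftmost derivation
Unambiguous


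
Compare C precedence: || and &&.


'&&' is logical AND (level 2); '||' is logical OR (level 1)
Higher level binds tighter
'&&' has higher precedence than '||'


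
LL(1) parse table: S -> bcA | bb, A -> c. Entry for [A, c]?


For [A, c]: 'c' ∈ FIRST(c)
Entry: A -> c


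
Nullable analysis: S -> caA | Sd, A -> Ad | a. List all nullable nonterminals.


A nonterminal is nullable iff some alternative derives ε (directly, or every symbol in it is nullable)
Nullable: {}


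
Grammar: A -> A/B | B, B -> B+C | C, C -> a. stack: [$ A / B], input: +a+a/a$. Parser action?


'+' can extend B; shift to build B -> B+C
Action: shift


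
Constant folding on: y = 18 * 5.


18 * 5 = 90 at compile time
Optimized: y = 90


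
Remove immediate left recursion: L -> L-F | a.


Left-recursive alternatives: L-F; non-recursive: a
Introduce L': L -> aL', L' -> -FL' | ε


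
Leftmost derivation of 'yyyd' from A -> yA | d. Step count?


Derivation: A => yA => yyA => yyyA => yyyd
Steps: 4


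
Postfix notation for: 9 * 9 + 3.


Left to right (same or higher precedence on left)
Postfix: 9 9 * 3 +


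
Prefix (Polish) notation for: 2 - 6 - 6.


left-to-right (same/higher precedence on left): tree is (- (- 2 6) 6)
Prefix: - - 2 6 6


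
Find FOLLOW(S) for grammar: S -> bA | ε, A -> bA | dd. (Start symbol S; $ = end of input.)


$ ∈ FOLLOW(S). For each A -> αBβ: add FIRST(β)\{ε} to FOLLOW(B); if β nullable, add FOLLOW(A).
FOLLOW(S) = {$}


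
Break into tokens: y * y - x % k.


Scan left to right, longest-match per lexeme
Tokens: ID(y), OP(*), ID(y), OP(-), ID(x), OP(%), ID(k)


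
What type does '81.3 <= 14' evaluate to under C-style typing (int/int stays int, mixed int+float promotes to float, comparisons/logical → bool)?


Operand types: float <= int
Rule: comparison yields bool
Result type: bool


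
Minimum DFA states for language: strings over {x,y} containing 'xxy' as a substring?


KMP-style automaton: 3 progress states + 1 absorbing accept = 4
Minimal DFA: 4 states


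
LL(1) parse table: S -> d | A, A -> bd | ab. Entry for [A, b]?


For [A, b]: 'b' ∈ FIRST(bd)
Entry: A -> bd


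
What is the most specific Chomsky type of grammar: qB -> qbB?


LHS has context (more than one symbol) and |LHS| ≤ |RHS|
Classification: Type 1 (Context-Sensitive)


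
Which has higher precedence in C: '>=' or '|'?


'>=' is relational (level 7); '|' is bitwise OR (level 3)
Higher level binds tighter
'>=' has higher precedence than '|'


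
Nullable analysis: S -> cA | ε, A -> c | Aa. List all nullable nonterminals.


A nonterminal is nullable iff some alternative derives ε (directly, or every symbol in it is nullable)
Nullable: {S}


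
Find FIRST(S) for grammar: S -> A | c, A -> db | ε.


Per alternative of S: FIRST(A) = {d, ε}; FIRST(c) = {c}
FIRST(S) = {c, d, ε}


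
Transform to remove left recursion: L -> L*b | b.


Left-recursive alternatives: L*b; non-recursive: b
Introduce L': L -> bL', L' -> *bL' | ε


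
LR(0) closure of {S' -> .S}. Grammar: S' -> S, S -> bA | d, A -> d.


Start: S' -> .S
For each item with dot before a nonterminal B, add B -> .γ for every B-production
Closure: [S' -> .S, S -> .bA, S -> .d]


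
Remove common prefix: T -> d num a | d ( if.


Common prefix: 'd'
Factored: T -> d T', T' -> num a | ( if


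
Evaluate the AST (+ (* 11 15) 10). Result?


Evaluate inner: (* 11 15) = 165
Evaluate root: (+ 165 10) = 175
Result: 175


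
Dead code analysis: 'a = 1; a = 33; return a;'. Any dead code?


first assignment to a is overwritten before any read
Dead: 'a = 1'


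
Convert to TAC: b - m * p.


Break into single-operator statements:
t1 = m * p
t2 = b - t1


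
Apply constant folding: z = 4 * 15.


4 * 15 = 60 at compile time
Optimized: z = 60


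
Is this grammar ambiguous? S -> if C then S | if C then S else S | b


dangling else: 'if C then if C then b else b' parses two ways
Ambiguous


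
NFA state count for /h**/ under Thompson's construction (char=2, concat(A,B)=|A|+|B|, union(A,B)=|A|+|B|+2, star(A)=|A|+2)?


Syntax tree has 1 char leaf(s), 0 union(s), 2 star(s)
chars contribute 1×2 = 2; each union adds +2; each star adds +2
Total: 2 + 0 + 4 = 6 states


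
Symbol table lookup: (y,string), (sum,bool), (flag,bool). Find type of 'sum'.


Lookup 'sum' → type bool


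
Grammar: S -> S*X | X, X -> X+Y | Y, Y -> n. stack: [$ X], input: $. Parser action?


lookahead ∉ {+} so X won't extend; reduce S -> X
Action: reduce (S -> X)


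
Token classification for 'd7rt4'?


Pattern: letter/underscore followed by alphanumerics, not a keyword
Type: IDENTIFIER


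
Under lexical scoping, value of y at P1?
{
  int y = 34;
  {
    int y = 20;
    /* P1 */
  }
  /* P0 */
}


y declared in the same block as P1
y = 20


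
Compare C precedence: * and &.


'*' is multiplicative (level 10); '&' is bitwise AND (level 5)
Higher level binds tighter
'*' has higher precedence than '&'


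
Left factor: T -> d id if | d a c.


Common prefix: 'd'
Factored: T -> d T', T' -> id if | a c


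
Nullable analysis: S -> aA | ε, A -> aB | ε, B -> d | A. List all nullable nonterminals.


A nonterminal is nullable iff some alternative derives ε (directly, or every symbol in it is nullable)
Nullable: {A, B, S}


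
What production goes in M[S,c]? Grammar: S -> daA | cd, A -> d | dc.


For [S, c]: 'c' ∈ FIRST(cd)
Entry: S -> cd


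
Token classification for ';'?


Pattern: delimiter/punctuation
Type: PUNCTUATION


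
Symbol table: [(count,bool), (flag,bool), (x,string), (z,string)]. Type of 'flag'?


Lookup 'flag' → type bool


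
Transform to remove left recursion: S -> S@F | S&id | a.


Left-recursive alternatives: S@F, S&id; non-recursive: a
Introduce S': S -> aS', S' -> @FS' | &idS' | ε


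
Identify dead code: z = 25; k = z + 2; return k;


z is read by k's definition; k is returned
No dead code


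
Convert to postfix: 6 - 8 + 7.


Left to right (same or higher precedence on left)
Postfix: 6 8 - 7 +


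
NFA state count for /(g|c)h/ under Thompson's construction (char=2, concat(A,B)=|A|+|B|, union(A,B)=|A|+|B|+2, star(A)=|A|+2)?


Syntax tree has 3 char leaf(s), 1 union(s), 0 star(s)
chars contribute 3×2 = 6; each union adds +2; each star adds +2
Total: 6 + 2 + 0 = 8 states


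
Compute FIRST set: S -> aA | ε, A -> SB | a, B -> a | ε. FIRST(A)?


Per alternative of A: FIRST(SB) = {a, ε}; FIRST(a) = {a}
FIRST(A) = {a, ε}


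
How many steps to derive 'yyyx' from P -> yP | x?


Derivation: P => yP => yyP => yyyP => yyyx
Steps: 4


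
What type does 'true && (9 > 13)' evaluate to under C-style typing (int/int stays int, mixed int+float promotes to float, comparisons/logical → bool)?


Operand types: bool && bool
Rule: logical operators take bool operands and yield bool
Result type: bool


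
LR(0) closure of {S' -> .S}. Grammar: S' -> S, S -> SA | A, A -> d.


Start: S' -> .S
For each item with dot before a nonterminal B, add B -> .γ for every B-production
Closure: [S' -> .S, S -> .SA, S -> .A, A -> .d]


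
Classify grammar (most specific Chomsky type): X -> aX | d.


Right-linear: every RHS is a terminal or a terminal followed by one nonterminal
Classification: Type 3 (Regular)


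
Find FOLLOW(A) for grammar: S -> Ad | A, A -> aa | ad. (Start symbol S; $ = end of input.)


$ ∈ FOLLOW(S). For each A -> αBβ: add FIRST(β)\{ε} to FOLLOW(B); if β nullable, add FOLLOW(A).
FOLLOW(A) = {$, d}


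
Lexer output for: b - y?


Scan left to right, longest-match per lexeme
Tokens: ID(b), OP(-), ID(y)


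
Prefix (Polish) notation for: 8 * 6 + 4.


left-to-right (same/higher precedence on left): tree is (+ (* 8 6) 4)
Prefix: + * 8 6 4


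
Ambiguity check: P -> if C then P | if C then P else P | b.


dangling else: 'if C then if C then b else b' parses two ways
Ambiguous


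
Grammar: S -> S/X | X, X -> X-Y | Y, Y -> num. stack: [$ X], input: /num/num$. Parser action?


lookahead ∉ {-} so X won't extend; reduce S -> X
Action: reduce (S -> X)


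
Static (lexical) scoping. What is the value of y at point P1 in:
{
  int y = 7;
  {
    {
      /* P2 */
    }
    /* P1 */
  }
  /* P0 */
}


P1's block does not declare y; resolves to the enclosing declaration at depth 0
y = 7


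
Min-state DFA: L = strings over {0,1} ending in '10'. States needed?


Track the longest suffix of input matching a prefix of '10': 3 classes (prefixes of length 0..2)
Minimal DFA: 3 states


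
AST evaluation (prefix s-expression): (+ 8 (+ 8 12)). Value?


Evaluate inner: (+ 8 12) = 20
Evaluate root: (+ 8 20) = 28
Result: 28
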